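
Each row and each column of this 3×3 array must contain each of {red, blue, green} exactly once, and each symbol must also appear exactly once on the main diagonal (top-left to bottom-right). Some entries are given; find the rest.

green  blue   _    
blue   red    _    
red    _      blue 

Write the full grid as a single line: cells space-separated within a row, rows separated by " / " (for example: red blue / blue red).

green blue red / blue red green / red green blue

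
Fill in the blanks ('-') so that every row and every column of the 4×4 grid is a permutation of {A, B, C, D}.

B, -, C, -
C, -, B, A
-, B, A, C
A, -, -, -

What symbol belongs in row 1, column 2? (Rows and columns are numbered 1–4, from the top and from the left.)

A

At row 1, column 4: row 1 has {B,C}; column 4 has {A,C}; that leaves D.
At row 2, column 2: row 2 has {A,B,C}; column 2 has {B}; that leaves D.
At row 3, column 1: row 3 has {A,B,C}; column 1 has {A,B,C}; that leaves D.
At row 4, column 2: row 4 has {A}; column 2 has {B,D}; that leaves C.
At row 4, column 3: row 4 has {A,C}; column 3 has {A,B,C}; that leaves D.
At row 4, column 4: row 4 has {A,C,D}; column 4 has {A,C,D}; that leaves B.
At row 1, column 2: row 1 has {B,C,D}; column 2 has {B,C,D}; that leaves A.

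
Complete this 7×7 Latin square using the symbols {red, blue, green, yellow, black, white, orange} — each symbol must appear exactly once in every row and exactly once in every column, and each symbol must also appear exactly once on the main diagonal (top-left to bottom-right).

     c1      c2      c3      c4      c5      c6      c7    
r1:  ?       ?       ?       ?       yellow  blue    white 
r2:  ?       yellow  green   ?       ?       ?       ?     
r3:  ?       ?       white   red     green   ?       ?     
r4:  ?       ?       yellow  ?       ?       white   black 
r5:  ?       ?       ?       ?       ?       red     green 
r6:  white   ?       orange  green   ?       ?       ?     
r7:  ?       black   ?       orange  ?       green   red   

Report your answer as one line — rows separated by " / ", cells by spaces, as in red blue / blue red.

green orange red black yellow blue white / red yellow green white black orange blue / black blue white red green yellow orange / orange green yellow blue red white black / blue white black yellow orange red green / white red orange green blue black yellow / yellow black blue orange white green red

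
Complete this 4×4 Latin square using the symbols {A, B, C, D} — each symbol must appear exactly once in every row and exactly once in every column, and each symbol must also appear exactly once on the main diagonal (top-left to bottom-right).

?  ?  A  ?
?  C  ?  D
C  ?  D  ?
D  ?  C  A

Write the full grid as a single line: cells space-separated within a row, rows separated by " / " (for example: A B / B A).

At row 1, column 1: row 1 has {A}; column 1 has {C,D}; the diagonal has {A,C,D}; that leaves B.
At row 1, column 2: row 1 has {A,B}; column 2 has {C}; that leaves D.
At row 1, column 4: row 1 has {A,B,D}; column 4 has {A,D}; that leaves C.
At row 2, column 1: row 2 has {C,D}; column 1 has {B,C,D}; that leaves A.
At row 2, column 3: row 2 has {A,C,D}; column 3 has {A,C,D}; that leaves B.
At row 3, column 4: row 3 has {C,D}; column 4 has {A,C,D}; that leaves B.
At row 4, column 2: row 4 has {A,C,D}; column 2 has {C,D}; that leaves B.
At row 3, column 2: row 3 has {B,C,D}; column 2 has {B,C,D}; that leaves A.

B D A C / A C B D / C A D B / D B C A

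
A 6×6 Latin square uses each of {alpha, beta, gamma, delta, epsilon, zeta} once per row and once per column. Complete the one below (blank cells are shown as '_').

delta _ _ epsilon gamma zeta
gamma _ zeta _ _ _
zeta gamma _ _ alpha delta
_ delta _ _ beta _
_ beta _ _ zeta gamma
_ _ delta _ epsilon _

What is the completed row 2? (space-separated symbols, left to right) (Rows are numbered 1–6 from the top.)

(r1,c2) = alpha
(r1,c3) = beta
(r2,c2) = epsilon
(r2,c5) = delta
(r3,c3) = epsilon
(r3,c4) = beta
(r5,c3) = alpha
(r5,c4) = delta
(r6,c2) = zeta
(r2,c4) = alpha
(r2,c6) = beta

gamma epsilon zeta alpha delta beta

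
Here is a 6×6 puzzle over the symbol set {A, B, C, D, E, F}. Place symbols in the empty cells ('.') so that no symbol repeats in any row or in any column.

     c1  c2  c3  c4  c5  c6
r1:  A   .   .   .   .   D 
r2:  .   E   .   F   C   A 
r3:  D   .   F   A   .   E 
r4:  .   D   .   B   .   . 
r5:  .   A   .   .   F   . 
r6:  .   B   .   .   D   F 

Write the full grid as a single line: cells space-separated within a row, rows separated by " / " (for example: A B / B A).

A F B C E D / B E D F C A / D C F A B E / F D E B A C / E A C D F B / C B A E D F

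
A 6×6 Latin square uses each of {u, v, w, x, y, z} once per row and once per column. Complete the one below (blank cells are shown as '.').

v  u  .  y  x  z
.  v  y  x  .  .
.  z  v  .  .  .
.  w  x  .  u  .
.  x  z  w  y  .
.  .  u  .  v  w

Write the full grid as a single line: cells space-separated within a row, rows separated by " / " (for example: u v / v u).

v u w y x z / w v y x z u / y z v u w x / z w x v u y / u x z w y v / x y u z v w

At row 1, column 3: row 1 has {u,v,x,y,z}; column 3 has {u,v,x,y,z}; that leaves w.
At row 2, column 6: row 2 has {v,x,y}; column 6 has {w,z}; that leaves u.
At row 3, column 4: row 3 has {v,z}; column 4 has {w,x,y}; that leaves u.
At row 3, column 5: row 3 has {u,v,z}; column 5 has {u,v,x,y}; that leaves w.
At row 5, column 1: row 5 has {w,x,y,z}; column 1 has {v}; that leaves u.
At row 5, column 6: row 5 has {u,w,x,y,z}; column 6 has {u,w,z}; that leaves v.
At row 6, column 2: row 6 has {u,v,w}; column 2 has {u,v,w,x,z}; that leaves y.
At row 6, column 4: row 6 has {u,v,w,y}; column 4 has {u,w,x,y}; that leaves z.
At row 2, column 5: row 2 has {u,v,x,y}; column 5 has {u,v,w,x,y}; that leaves z.
At row 4, column 4: row 4 has {u,w,x}; column 4 has {u,w,x,y,z}; that leaves v.
At row 4, column 6: row 4 has {u,v,w,x}; column 6 has {u,v,w,z}; that leaves y.
At row 6, column 1: row 6 has {u,v,w,y,z}; column 1 has {u,v}; that leaves x.
At row 2, column 1: row 2 has {u,v,x,y,z}; column 1 has {u,v,x}; that leaves w.
At row 3, column 1: row 3 has {u,v,w,z}; column 1 has {u,v,w,x}; that leaves y.
At row 3, column 6: row 3 has {u,v,w,y,z}; column 6 has {u,v,w,y,z}; that leaves x.
At row 4, column 1: row 4 has {u,v,w,x,y}; column 1 has {u,v,w,x,y}; that leaves z.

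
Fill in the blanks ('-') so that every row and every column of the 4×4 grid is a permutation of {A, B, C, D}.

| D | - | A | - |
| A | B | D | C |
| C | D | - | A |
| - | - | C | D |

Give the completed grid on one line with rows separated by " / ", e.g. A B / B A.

(r1,c2) = C
(r1,c4) = B
(r3,c3) = B
(r4,c1) = B
(r4,c2) = A

D C A B / A B D C / C D B A / B A C D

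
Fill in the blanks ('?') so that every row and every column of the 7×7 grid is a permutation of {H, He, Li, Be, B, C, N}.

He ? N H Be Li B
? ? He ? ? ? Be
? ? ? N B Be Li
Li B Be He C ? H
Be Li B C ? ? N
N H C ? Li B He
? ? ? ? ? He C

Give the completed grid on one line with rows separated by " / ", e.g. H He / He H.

(r1,c2) = C
(r2,c2) = N
(r2,c5) = H
(r2,c6) = C
(r3,c2) = He
(r3,c3) = H
(r4,c6) = N
(r5,c5) = He
(r5,c6) = H
(r6,c4) = Be
(r7,c2) = Be
(r7,c3) = Li
(r7,c4) = B
(r7,c5) = N
(r2,c1) = B
(r2,c4) = Li
(r3,c1) = C
(r7,c1) = H

He C N H Be Li B / B N He Li H C Be / C He H N B Be Li / Li B Be He C N H / Be Li B C He H N / N H C Be Li B He / H Be Li B N He C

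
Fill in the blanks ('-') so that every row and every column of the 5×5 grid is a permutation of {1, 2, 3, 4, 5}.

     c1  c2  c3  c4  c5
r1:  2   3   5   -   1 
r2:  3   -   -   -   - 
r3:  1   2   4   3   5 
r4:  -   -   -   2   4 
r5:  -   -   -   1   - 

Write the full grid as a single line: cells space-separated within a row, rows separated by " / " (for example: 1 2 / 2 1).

At row 1, column 4: row 1 has {1,2,3,5}; column 4 has {1,2,3}; that leaves 4.
At row 2, column 4: row 2 has {3}; column 4 has {1,2,3,4}; that leaves 5.
At row 2, column 5: row 2 has {3,5}; column 5 has {1,4,5}; that leaves 2.
At row 4, column 1: row 4 has {2,4}; column 1 has {1,2,3}; that leaves 5.
At row 4, column 2: row 4 has {2,4,5}; column 2 has {2,3}; that leaves 1.
At row 4, column 3: row 4 has {1,2,4,5}; column 3 has {4,5}; that leaves 3.
At row 5, column 1: row 5 has {1}; column 1 has {1,2,3,5}; that leaves 4.
At row 5, column 2: row 5 has {1,4}; column 2 has {1,2,3}; that leaves 5.
At row 5, column 3: row 5 has {1,4,5}; column 3 has {3,4,5}; that leaves 2.
At row 5, column 5: row 5 has {1,2,4,5}; column 5 has {1,2,4,5}; that leaves 3.
At row 2, column 2: row 2 has {2,3,5}; column 2 has {1,2,3,5}; that leaves 4.
At row 2, column 3: row 2 has {2,3,4,5}; column 3 has {2,3,4,5}; that leaves 1.

2 3 5 4 1 / 3 4 1 5 2 / 1 2 4 3 5 / 5 1 3 2 4 / 4 5 2 1 3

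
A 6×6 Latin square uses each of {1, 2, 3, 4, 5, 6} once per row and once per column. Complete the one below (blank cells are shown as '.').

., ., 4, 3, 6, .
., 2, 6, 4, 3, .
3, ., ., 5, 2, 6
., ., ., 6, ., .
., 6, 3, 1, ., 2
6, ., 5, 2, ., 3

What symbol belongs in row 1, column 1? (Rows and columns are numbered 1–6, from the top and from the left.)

(r3,c3) = 1
(r4,c3) = 2
(r3,c2) = 4
(r6,c2) = 1
(r6,c5) = 4
(r1,c2) = 5
(r1,c6) = 1
(r2,c6) = 5
(r4,c2) = 3
(r4,c6) = 4
(r5,c5) = 5
(r1,c1) = 2

2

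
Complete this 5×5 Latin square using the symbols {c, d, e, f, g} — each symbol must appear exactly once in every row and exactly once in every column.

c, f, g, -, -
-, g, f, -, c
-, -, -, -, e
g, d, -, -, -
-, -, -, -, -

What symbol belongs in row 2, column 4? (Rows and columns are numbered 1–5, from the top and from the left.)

d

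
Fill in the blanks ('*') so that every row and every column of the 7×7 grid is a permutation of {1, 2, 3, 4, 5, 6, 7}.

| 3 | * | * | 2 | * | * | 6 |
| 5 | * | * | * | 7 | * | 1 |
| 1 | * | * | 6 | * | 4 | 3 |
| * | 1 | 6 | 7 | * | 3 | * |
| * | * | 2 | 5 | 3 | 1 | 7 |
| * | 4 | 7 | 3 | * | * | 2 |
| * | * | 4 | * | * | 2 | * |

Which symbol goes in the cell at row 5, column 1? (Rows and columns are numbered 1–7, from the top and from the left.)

(r2,c3): row 2 has {1,5,7}; column 3 has {2,4,6,7}, so it must be 3.
(r2,c4): row 2 has {1,3,5,7}; column 4 has {2,3,5,6,7}, so it must be 4.
(r2,c6): row 2 has {1,3,4,5,7}; column 6 has {1,2,3,4}, so it must be 6.
(r3,c3): row 3 has {1,3,4,6}; column 3 has {2,3,4,6,7}, so it must be 5.
(r3,c5): row 3 has {1,3,4,5,6}; column 5 has {3,7}, so it must be 2.
(r5,c2): row 5 has {1,2,3,5,7}; column 2 has {1,4}, so it must be 6.
(r6,c1): row 6 has {2,3,4,7}; column 1 has {1,3,5}, so it must be 6.
(r6,c6): row 6 has {2,3,4,6,7}; column 6 has {1,2,3,4,6}, so it must be 5.
(r7,c1): row 7 has {2,4}; column 1 has {1,3,5,6}, so it must be 7.
(r7,c4): row 7 has {2,4,7}; column 4 has {2,3,4,5,6,7}, so it must be 1.
(r7,c7): row 7 has {1,2,4,7}; column 7 has {1,2,3,6,7}, so it must be 5.
(r1,c3): row 1 has {2,3,6}; column 3 has {2,3,4,5,6,7}, so it must be 1.
(r1,c6): row 1 has {1,2,3,6}; column 6 has {1,2,3,4,5,6}, so it must be 7.
(r2,c2): row 2 has {1,3,4,5,6,7}; column 2 has {1,4,6}, so it must be 2.
(r3,c2): row 3 has {1,2,3,4,5,6}; column 2 has {1,2,4,6}, so it must be 7.
(r4,c7): row 4 has {1,3,6,7}; column 7 has {1,2,3,5,6,7}, so it must be 4.
(r5,c1): row 5 has {1,2,3,5,6,7}; column 1 has {1,3,5,6,7}, so it must be 4.

4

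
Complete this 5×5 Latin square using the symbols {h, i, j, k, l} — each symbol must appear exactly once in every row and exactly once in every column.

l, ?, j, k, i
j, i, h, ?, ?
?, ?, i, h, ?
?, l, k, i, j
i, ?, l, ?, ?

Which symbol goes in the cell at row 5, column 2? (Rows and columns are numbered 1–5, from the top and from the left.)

k

At row 1, column 2: row 1 has {i,j,k,l}; column 2 has {i,l}; that leaves h.
At row 2, column 4: row 2 has {h,i,j}; column 4 has {h,i,k}; that leaves l.
At row 2, column 5: row 2 has {h,i,j,l}; column 5 has {i,j}; that leaves k.
At row 3, column 1: row 3 has {h,i}; column 1 has {i,j,l}; that leaves k.
At row 3, column 2: row 3 has {h,i,k}; column 2 has {h,i,l}; that leaves j.
At row 3, column 5: row 3 has {h,i,j,k}; column 5 has {i,j,k}; that leaves l.
At row 4, column 1: row 4 has {i,j,k,l}; column 1 has {i,j,k,l}; that leaves h.
At row 5, column 2: row 5 has {i,l}; column 2 has {h,i,j,l}; that leaves k.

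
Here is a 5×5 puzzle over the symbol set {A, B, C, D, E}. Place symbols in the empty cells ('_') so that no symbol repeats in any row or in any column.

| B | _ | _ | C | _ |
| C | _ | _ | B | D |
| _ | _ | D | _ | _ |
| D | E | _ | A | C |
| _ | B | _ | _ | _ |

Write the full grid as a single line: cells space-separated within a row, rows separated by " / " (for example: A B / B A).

row 2 has {B,C,D}; column 2 has {B,E} — only A is left for (r2,c2).
row 2 has {A,B,C,D}; column 3 has {D} — only E is left for (r2,c3).
row 3 has {D}; column 2 has {A,B,E} — only C is left for (r3,c2).
row 3 has {C,D}; column 4 has {A,B,C} — only E is left for (r3,c4).
row 4 has {A,C,D,E}; column 3 has {D,E} — only B is left for (r4,c3).
row 5 has {B}; column 4 has {A,B,C,E} — only D is left for (r5,c4).
row 1 has {B,C}; column 2 has {A,B,C,E} — only D is left for (r1,c2).
row 1 has {B,C,D}; column 3 has {B,D,E} — only A is left for (r1,c3).
row 1 has {A,B,C,D}; column 5 has {C,D} — only E is left for (r1,c5).
row 3 has {C,D,E}; column 1 has {B,C,D} — only A is left for (r3,c1).
row 3 has {A,C,D,E}; column 5 has {C,D,E} — only B is left for (r3,c5).
row 5 has {B,D}; column 1 has {A,B,C,D} — only E is left for (r5,c1).
row 5 has {B,D,E}; column 3 has {A,B,D,E} — only C is left for (r5,c3).
row 5 has {B,C,D,E}; column 5 has {B,C,D,E} — only A is left for (r5,c5).

B D A C E / C A E B D / A C D E B / D E B A C / E B C D A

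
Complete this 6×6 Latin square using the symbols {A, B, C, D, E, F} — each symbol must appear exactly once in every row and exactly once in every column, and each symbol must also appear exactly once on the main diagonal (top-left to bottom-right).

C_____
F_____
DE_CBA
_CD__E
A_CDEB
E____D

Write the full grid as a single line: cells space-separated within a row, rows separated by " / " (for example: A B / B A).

(r1,c6) = F
(r2,c6) = C
(r3,c3) = F
(r4,c1) = B
(r4,c4) = A
(r4,c5) = F
(r5,c2) = F
(r2,c2) = B
(r2,c4) = E
(r6,c2) = A
(r6,c3) = B
(r6,c4) = F
(r6,c5) = C
(r1,c2) = D
(r1,c4) = B
(r1,c5) = A
(r2,c3) = A
(r2,c5) = D
(r1,c3) = E

C D E B A F / F B A E D C / D E F C B A / B C D A F E / A F C D E B / E A B F C D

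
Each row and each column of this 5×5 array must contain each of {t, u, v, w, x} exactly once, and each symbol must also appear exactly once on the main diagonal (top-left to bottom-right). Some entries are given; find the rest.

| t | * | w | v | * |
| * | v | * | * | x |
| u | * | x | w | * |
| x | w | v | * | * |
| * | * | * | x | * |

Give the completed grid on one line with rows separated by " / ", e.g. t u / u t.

(r1,c5): row 1 has {t,v,w}; column 5 has {x}, so it must be u.
(r2,c1): row 2 has {v,x}; column 1 has {t,u,x}, so it must be w.
(r3,c2): row 3 has {u,w,x}; column 2 has {v,w}, so it must be t.
(r3,c5): row 3 has {t,u,w,x}; column 5 has {u,x}, so it must be v.
(r4,c4): row 4 has {v,w,x}; column 4 has {v,w,x}; the diagonal has {t,v,x}, so it must be u.
(r4,c5): row 4 has {u,v,w,x}; column 5 has {u,v,x}, so it must be t.
(r5,c1): row 5 has {x}; column 1 has {t,u,w,x}, so it must be v.
(r5,c2): row 5 has {v,x}; column 2 has {t,v,w}, so it must be u.
(r5,c3): row 5 has {u,v,x}; column 3 has {v,w,x}, so it must be t.
(r5,c5): row 5 has {t,u,v,x}; column 5 has {t,u,v,x}; the diagonal has {t,u,v,x}, so it must be w.
(r1,c2): row 1 has {t,u,v,w}; column 2 has {t,u,v,w}, so it must be x.
(r2,c3): row 2 has {v,w,x}; column 3 has {t,v,w,x}, so it must be u.
(r2,c4): row 2 has {u,v,w,x}; column 4 has {u,v,w,x}, so it must be t.

t x w v u / w v u t x / u t x w v / x w v u t / v u t x w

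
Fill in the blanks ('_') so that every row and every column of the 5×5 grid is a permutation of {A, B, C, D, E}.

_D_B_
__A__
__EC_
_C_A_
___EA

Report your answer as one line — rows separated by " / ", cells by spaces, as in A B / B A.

A D C B E / B E A D C / D A E C B / E C B A D / C B D E A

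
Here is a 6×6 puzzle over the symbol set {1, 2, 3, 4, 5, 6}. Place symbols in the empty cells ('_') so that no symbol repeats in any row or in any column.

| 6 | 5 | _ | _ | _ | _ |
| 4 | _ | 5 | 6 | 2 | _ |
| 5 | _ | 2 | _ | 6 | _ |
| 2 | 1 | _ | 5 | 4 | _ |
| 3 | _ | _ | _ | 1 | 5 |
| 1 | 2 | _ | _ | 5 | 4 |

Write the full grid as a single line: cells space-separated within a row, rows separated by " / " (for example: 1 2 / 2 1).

6 5 1 4 3 2 / 4 3 5 6 2 1 / 5 4 2 1 6 3 / 2 1 3 5 4 6 / 3 6 4 2 1 5 / 1 2 6 3 5 4

(r1,c5) = 3
(r2,c2) = 3
(r2,c6) = 1
(r3,c2) = 4
(r3,c6) = 3
(r4,c6) = 6
(r5,c2) = 6
(r5,c3) = 4
(r5,c4) = 2
(r6,c4) = 3
(r1,c3) = 1
(r1,c4) = 4
(r1,c6) = 2
(r3,c4) = 1
(r4,c3) = 3
(r6,c3) = 6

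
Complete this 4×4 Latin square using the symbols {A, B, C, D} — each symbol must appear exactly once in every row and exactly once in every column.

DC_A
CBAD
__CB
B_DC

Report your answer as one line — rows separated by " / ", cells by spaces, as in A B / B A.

row 1 has {A,C,D}; column 3 has {A,C,D} — only B is left for (r1,c3).
row 3 has {B,C}; column 1 has {B,C,D} — only A is left for (r3,c1).
row 3 has {A,B,C}; column 2 has {B,C} — only D is left for (r3,c2).
row 4 has {B,C,D}; column 2 has {B,C,D} — only A is left for (r4,c2).

D C B A / C B A D / A D C B / B A D C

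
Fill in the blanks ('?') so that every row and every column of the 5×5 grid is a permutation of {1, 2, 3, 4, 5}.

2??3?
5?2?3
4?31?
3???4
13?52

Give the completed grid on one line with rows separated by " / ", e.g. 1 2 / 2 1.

2 4 5 3 1 / 5 1 2 4 3 / 4 2 3 1 5 / 3 5 1 2 4 / 1 3 4 5 2

(r2,c4) = 4
(r3,c5) = 5
(r4,c4) = 2
(r5,c3) = 4
(r1,c5) = 1
(r2,c2) = 1
(r3,c2) = 2
(r4,c2) = 5
(r4,c3) = 1
(r1,c2) = 4
(r1,c3) = 5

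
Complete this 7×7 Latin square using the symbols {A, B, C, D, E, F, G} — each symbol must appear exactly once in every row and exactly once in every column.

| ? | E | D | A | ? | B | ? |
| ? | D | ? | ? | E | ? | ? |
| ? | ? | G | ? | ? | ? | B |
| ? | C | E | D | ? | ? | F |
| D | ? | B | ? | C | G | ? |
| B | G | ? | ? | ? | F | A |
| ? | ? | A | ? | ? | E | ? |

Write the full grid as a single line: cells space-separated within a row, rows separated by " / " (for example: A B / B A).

(r4,c6) = A
(r5,c7) = E
(r6,c3) = C
(r6,c4) = E
(r6,c5) = D
(r2,c3) = F
(r2,c6) = C
(r2,c7) = G
(r3,c6) = D
(r4,c1) = G
(r4,c5) = B
(r5,c4) = F
(r1,c7) = C
(r2,c1) = A
(r2,c4) = B
(r3,c4) = C
(r5,c2) = A
(r7,c4) = G
(r7,c5) = F
(r7,c7) = D
(r1,c1) = F
(r1,c5) = G
(r3,c1) = E
(r3,c2) = F
(r3,c5) = A
(r7,c1) = C
(r7,c2) = B

F E D A G B C / A D F B E C G / E F G C A D B / G C E D B A F / D A B F C G E / B G C E D F A / C B A G F E D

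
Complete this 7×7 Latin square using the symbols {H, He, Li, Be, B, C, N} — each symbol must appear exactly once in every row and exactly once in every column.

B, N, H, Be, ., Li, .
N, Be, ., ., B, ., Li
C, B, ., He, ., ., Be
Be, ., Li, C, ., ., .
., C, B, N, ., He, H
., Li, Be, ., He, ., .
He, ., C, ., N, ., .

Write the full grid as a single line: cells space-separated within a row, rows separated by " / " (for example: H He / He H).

At row 1, column 5: row 1 has {H,Li,Be,B,N}; column 5 has {He,B,N}; that leaves C.
At row 1, column 7: row 1 has {H,Li,Be,B,C,N}; column 7 has {H,Li,Be}; that leaves He.
At row 2, column 3: row 2 has {Li,Be,B,N}; column 3 has {H,Li,Be,B,C}; that leaves He.
At row 2, column 4: row 2 has {He,Li,Be,B,N}; column 4 has {He,Be,C,N}; that leaves H.
At row 2, column 6: row 2 has {H,He,Li,Be,B,N}; column 6 has {He,Li}; that leaves C.
At row 3, column 3: row 3 has {He,Be,B,C}; column 3 has {H,He,Li,Be,B,C}; that leaves N.
At row 3, column 6: row 3 has {He,Be,B,C,N}; column 6 has {He,Li,C}; that leaves H.
At row 4, column 5: row 4 has {Li,Be,C}; column 5 has {He,B,C,N}; that leaves H.
At row 5, column 1: row 5 has {H,He,B,C,N}; column 1 has {He,Be,B,C,N}; that leaves Li.
At row 5, column 5: row 5 has {H,He,Li,B,C,N}; column 5 has {H,He,B,C,N}; that leaves Be.
At row 6, column 1: row 6 has {He,Li,Be}; column 1 has {He,Li,Be,B,C,N}; that leaves H.
At row 6, column 4: row 6 has {H,He,Li,Be}; column 4 has {H,He,Be,C,N}; that leaves B.
At row 6, column 6: row 6 has {H,He,Li,Be,B}; column 6 has {H,He,Li,C}; that leaves N.
At row 6, column 7: row 6 has {H,He,Li,Be,B,N}; column 7 has {H,He,Li,Be}; that leaves C.
At row 7, column 2: row 7 has {He,C,N}; column 2 has {Li,Be,B,C,N}; that leaves H.
At row 7, column 4: row 7 has {H,He,C,N}; column 4 has {H,He,Be,B,C,N}; that leaves Li.
At row 7, column 7: row 7 has {H,He,Li,C,N}; column 7 has {H,He,Li,Be,C}; that leaves B.
At row 3, column 5: row 3 has {H,He,Be,B,C,N}; column 5 has {H,He,Be,B,C,N}; that leaves Li.
At row 4, column 2: row 4 has {H,Li,Be,C}; column 2 has {H,Li,Be,B,C,N}; that leaves He.
At row 4, column 6: row 4 has {H,He,Li,Be,C}; column 6 has {H,He,Li,C,N}; that leaves B.
At row 4, column 7: row 4 has {H,He,Li,Be,B,C}; column 7 has {H,He,Li,Be,B,C}; that leaves N.
At row 7, column 6: row 7 has {H,He,Li,B,C,N}; column 6 has {H,He,Li,B,C,N}; that leaves Be.

B N H Be C Li He / N Be He H B C Li / C B N He Li H Be / Be He Li C H B N / Li C B N Be He H / H Li Be B He N C / He H C Li N Be B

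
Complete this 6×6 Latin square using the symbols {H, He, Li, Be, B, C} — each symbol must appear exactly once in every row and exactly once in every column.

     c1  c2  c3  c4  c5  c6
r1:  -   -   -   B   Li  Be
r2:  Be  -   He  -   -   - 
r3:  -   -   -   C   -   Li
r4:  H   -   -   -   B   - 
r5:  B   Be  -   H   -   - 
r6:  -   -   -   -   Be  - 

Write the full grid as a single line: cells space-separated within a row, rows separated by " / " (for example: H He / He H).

C He H B Li Be / Be H He Li C B / He B Be C H Li / H Li C Be B He / B Be Li H He C / Li C B He Be H

(r2,c4): row 2 has {He,Be}; column 4 has {H,B,C}, so it must be Li.
(r3,c1): row 3 has {Li,C}; column 1 has {H,Be,B}, so it must be He.
(r3,c5): row 3 has {He,Li,C}; column 5 has {Li,Be,B}, so it must be H.
(r6,c4): row 6 has {Be}; column 4 has {H,Li,B,C}, so it must be He.
(r1,c1): row 1 has {Li,Be,B}; column 1 has {H,He,Be,B}, so it must be C.
(r1,c3): row 1 has {Li,Be,B,C}; column 3 has {He}, so it must be H.
(r2,c5): row 2 has {He,Li,Be}; column 5 has {H,Li,Be,B}, so it must be C.
(r3,c2): row 3 has {H,He,Li,C}; column 2 has {Be}, so it must be B.
(r3,c3): row 3 has {H,He,Li,B,C}; column 3 has {H,He}, so it must be Be.
(r4,c4): row 4 has {H,B}; column 4 has {H,He,Li,B,C}, so it must be Be.
(r5,c5): row 5 has {H,Be,B}; column 5 has {H,Li,Be,B,C}, so it must be He.
(r5,c6): row 5 has {H,He,Be,B}; column 6 has {Li,Be}, so it must be C.
(r6,c1): row 6 has {He,Be}; column 1 has {H,He,Be,B,C}, so it must be Li.
(r1,c2): row 1 has {H,Li,Be,B,C}; column 2 has {Be,B}, so it must be He.
(r2,c2): row 2 has {He,Li,Be,C}; column 2 has {He,Be,B}, so it must be H.
(r2,c6): row 2 has {H,He,Li,Be,C}; column 6 has {Li,Be,C}, so it must be B.
(r4,c6): row 4 has {H,Be,B}; column 6 has {Li,Be,B,C}, so it must be He.
(r5,c3): row 5 has {H,He,Be,B,C}; column 3 has {H,He,Be}, so it must be Li.
(r6,c2): row 6 has {He,Li,Be}; column 2 has {H,He,Be,B}, so it must be C.
(r6,c3): row 6 has {He,Li,Be,C}; column 3 has {H,He,Li,Be}, so it must be B.
(r6,c6): row 6 has {He,Li,Be,B,C}; column 6 has {He,Li,Be,B,C}, so it must be H.
(r4,c2): row 4 has {H,He,Be,B}; column 2 has {H,He,Be,B,C}, so it must be Li.
(r4,c3): row 4 has {H,He,Li,Be,B}; column 3 has {H,He,Li,Be,B}, so it must be C.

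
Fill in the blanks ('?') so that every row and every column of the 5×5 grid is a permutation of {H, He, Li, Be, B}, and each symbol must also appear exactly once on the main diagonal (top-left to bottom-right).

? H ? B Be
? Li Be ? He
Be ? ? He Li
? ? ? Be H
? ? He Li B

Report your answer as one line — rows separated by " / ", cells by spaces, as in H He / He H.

He H Li B Be / B Li Be H He / Be B H He Li / Li He B Be H / H Be He Li B

(r1,c1): row 1 has {H,Be,B}; column 1 has {Be}; the diagonal has {Li,Be,B}, so it must be He.
(r1,c3): row 1 has {H,He,Be,B}; column 3 has {He,Be}, so it must be Li.
(r2,c4): row 2 has {He,Li,Be}; column 4 has {He,Li,Be,B}, so it must be H.
(r3,c2): row 3 has {He,Li,Be}; column 2 has {H,Li}, so it must be B.
(r3,c3): row 3 has {He,Li,Be,B}; column 3 has {He,Li,Be}; the diagonal has {He,Li,Be,B}, so it must be H.
(r4,c2): row 4 has {H,Be}; column 2 has {H,Li,B}, so it must be He.
(r4,c3): row 4 has {H,He,Be}; column 3 has {H,He,Li,Be}, so it must be B.
(r5,c1): row 5 has {He,Li,B}; column 1 has {He,Be}, so it must be H.
(r5,c2): row 5 has {H,He,Li,B}; column 2 has {H,He,Li,B}, so it must be Be.
(r2,c1): row 2 has {H,He,Li,Be}; column 1 has {H,He,Be}, so it must be B.
(r4,c1): row 4 has {H,He,Be,B}; column 1 has {H,He,Be,B}, so it must be Li.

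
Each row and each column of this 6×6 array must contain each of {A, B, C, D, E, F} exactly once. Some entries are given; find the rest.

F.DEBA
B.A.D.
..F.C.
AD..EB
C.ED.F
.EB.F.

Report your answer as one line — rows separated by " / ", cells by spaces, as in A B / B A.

F C D E B A / B F A C D E / E A F B C D / A D C F E B / C B E D A F / D E B A F C

(r1,c2) = C
(r2,c2) = F
(r2,c4) = C
(r2,c6) = E
(r3,c6) = D
(r4,c3) = C
(r4,c4) = F
(r5,c5) = A
(r6,c1) = D
(r6,c4) = A
(r6,c6) = C
(r3,c1) = E
(r3,c4) = B
(r5,c2) = B
(r3,c2) = A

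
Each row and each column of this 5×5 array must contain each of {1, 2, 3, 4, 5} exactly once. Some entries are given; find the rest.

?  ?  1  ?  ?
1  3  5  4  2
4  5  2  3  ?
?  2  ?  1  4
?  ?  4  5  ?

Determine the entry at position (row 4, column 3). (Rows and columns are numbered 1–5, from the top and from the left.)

3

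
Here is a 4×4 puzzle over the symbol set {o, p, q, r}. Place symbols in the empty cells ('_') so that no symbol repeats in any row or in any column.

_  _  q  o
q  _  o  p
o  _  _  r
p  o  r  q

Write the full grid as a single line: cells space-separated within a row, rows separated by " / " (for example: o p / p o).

r p q o / q r o p / o q p r / p o r q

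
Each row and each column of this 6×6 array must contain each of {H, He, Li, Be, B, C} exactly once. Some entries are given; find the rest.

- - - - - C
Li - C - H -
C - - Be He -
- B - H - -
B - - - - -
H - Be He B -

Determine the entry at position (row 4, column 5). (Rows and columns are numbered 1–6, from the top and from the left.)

At row 2, column 4: row 2 has {H,Li,C}; column 4 has {H,He,Be}; that leaves B.
At row 6, column 6: row 6 has {H,He,Be,B}; column 6 has {C}; that leaves Li.
At row 1, column 4: row 1 has {C}; column 4 has {H,He,Be,B}; that leaves Li.
At row 1, column 5: row 1 has {Li,C}; column 5 has {H,He,B}; that leaves Be.
At row 5, column 4: row 5 has {B}; column 4 has {H,He,Li,Be,B}; that leaves C.
At row 5, column 5: row 5 has {B,C}; column 5 has {H,He,Be,B}; that leaves Li.
At row 6, column 2: row 6 has {H,He,Li,Be,B}; column 2 has {B}; that leaves C.
At row 1, column 1: row 1 has {Li,Be,C}; column 1 has {H,Li,B,C}; that leaves He.
At row 1, column 2: row 1 has {He,Li,Be,C}; column 2 has {B,C}; that leaves H.
At row 1, column 3: row 1 has {H,He,Li,Be,C}; column 3 has {Be,C}; that leaves B.
At row 3, column 2: row 3 has {He,Be,C}; column 2 has {H,B,C}; that leaves Li.
At row 3, column 3: row 3 has {He,Li,Be,C}; column 3 has {Be,B,C}; that leaves H.
At row 3, column 6: row 3 has {H,He,Li,Be,C}; column 6 has {Li,C}; that leaves B.
At row 4, column 1: row 4 has {H,B}; column 1 has {H,He,Li,B,C}; that leaves Be.
At row 4, column 5: row 4 has {H,Be,B}; column 5 has {H,He,Li,Be,B}; that leaves C.

C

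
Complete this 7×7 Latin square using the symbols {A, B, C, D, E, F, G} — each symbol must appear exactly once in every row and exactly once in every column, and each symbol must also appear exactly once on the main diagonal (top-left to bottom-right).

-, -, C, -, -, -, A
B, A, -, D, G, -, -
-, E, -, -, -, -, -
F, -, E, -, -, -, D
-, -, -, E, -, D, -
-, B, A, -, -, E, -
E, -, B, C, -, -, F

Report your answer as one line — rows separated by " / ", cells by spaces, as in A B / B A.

G D C F E B A / B A F D G C E / C E D A B F G / F C E B A G D / A F G E C D B / D B A G F E C / E G B C D A F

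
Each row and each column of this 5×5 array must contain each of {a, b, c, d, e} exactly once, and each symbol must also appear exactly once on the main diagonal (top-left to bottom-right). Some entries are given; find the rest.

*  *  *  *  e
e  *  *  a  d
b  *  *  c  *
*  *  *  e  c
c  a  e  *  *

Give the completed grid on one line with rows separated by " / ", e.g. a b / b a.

a d c b e / e c b a d / b e d c a / d b a e c / c a e d b

row 3 has {b,c}; column 5 has {c,d,e} — only a is left for (r3,c5).
row 5 has {a,c,e}; column 5 has {a,c,d,e}; the diagonal has {e} — only b is left for (r5,c5).
row 2 has {a,d,e}; column 2 has {a}; the diagonal has {b,e} — only c is left for (r2,c2).
row 2 has {a,c,d,e}; column 3 has {e} — only b is left for (r2,c3).
row 3 has {a,b,c}; column 3 has {b,e}; the diagonal has {b,c,e} — only d is left for (r3,c3).
row 4 has {c,e}; column 3 has {b,d,e} — only a is left for (r4,c3).
row 5 has {a,b,c,e}; column 4 has {a,c,e} — only d is left for (r5,c4).
row 1 has {e}; column 1 has {b,c,e}; the diagonal has {b,c,d,e} — only a is left for (r1,c1).
row 1 has {a,e}; column 3 has {a,b,d,e} — only c is left for (r1,c3).
row 1 has {a,c,e}; column 4 has {a,c,d,e} — only b is left for (r1,c4).
row 3 has {a,b,c,d}; column 2 has {a,c} — only e is left for (r3,c2).
row 4 has {a,c,e}; column 1 has {a,b,c,e} — only d is left for (r4,c1).
row 4 has {a,c,d,e}; column 2 has {a,c,e} — only b is left for (r4,c2).
row 1 has {a,b,c,e}; column 2 has {a,b,c,e} — only d is left for (r1,c2).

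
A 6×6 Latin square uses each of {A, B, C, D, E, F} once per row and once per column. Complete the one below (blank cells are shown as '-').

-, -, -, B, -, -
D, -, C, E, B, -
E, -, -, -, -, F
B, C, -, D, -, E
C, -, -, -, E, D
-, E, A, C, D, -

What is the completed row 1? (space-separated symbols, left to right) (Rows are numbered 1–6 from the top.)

A D E B F C

(r2,c6) = A
(r3,c4) = A
(r3,c5) = C
(r4,c3) = F
(r4,c5) = A
(r5,c3) = B
(r5,c4) = F
(r6,c1) = F
(r6,c6) = B
(r1,c1) = A
(r1,c5) = F
(r1,c6) = C
(r2,c2) = F
(r3,c3) = D
(r5,c2) = A
(r1,c2) = D
(r1,c3) = E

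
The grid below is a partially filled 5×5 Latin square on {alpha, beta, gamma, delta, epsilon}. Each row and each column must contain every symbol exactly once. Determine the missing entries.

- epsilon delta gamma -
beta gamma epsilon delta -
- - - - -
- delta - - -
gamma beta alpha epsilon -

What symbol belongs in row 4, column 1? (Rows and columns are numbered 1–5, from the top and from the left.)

epsilon

(r1,c1) = alpha
(r1,c5) = beta
(r2,c5) = alpha
(r3,c2) = alpha
(r3,c4) = beta
(r4,c1) = epsilon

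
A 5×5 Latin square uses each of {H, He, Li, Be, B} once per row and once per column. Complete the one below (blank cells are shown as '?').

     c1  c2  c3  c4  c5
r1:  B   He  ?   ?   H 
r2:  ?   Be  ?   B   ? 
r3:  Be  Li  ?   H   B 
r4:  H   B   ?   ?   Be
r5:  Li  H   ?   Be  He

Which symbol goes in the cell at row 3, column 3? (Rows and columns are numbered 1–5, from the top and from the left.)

He

(r1,c4) = Li
(r2,c1) = He
(r2,c5) = Li
(r3,c3) = He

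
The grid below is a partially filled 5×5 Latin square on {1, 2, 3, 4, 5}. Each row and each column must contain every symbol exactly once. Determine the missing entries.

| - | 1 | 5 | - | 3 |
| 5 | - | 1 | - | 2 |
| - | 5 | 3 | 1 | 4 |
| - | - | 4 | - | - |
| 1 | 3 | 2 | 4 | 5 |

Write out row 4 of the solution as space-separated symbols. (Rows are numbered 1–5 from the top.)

3 2 4 5 1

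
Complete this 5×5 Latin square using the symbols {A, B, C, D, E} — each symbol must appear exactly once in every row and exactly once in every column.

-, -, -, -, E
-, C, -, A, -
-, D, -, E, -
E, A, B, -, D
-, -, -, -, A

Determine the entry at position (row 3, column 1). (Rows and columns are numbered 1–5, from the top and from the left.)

Cell (r1,c2): row 1 has {E}; column 2 has {A,C,D} → B.
Cell (r2,c5): row 2 has {A,C}; column 5 has {A,D,E} → B.
Cell (r3,c5): row 3 has {D,E}; column 5 has {A,B,D,E} → C.
Cell (r4,c4): row 4 has {A,B,D,E}; column 4 has {A,E} → C.
Cell (r5,c2): row 5 has {A}; column 2 has {A,B,C,D} → E.
Cell (r1,c4): row 1 has {B,E}; column 4 has {A,C,E} → D.
Cell (r2,c1): row 2 has {A,B,C}; column 1 has {E} → D.
Cell (r2,c3): row 2 has {A,B,C,D}; column 3 has {B} → E.
Cell (r3,c3): row 3 has {C,D,E}; column 3 has {B,E} → A.
Cell (r5,c4): row 5 has {A,E}; column 4 has {A,C,D,E} → B.
Cell (r1,c3): row 1 has {B,D,E}; column 3 has {A,B,E} → C.
Cell (r3,c1): row 3 has {A,C,D,E}; column 1 has {D,E} → B.

B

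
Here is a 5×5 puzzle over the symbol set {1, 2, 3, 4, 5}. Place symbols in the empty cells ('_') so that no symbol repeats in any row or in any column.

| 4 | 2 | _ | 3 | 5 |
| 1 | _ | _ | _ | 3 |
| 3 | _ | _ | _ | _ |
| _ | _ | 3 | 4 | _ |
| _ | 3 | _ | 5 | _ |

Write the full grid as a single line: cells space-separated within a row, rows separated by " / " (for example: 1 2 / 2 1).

4 2 1 3 5 / 1 4 5 2 3 / 3 5 2 1 4 / 5 1 3 4 2 / 2 3 4 5 1

Cell (r1,c3): row 1 has {2,3,4,5}; column 3 has {3} → 1.
Cell (r2,c4): row 2 has {1,3}; column 4 has {3,4,5} → 2.
Cell (r3,c4): row 3 has {3}; column 4 has {2,3,4,5} → 1.
Cell (r5,c1): row 5 has {3,5}; column 1 has {1,3,4} → 2.
Cell (r5,c3): row 5 has {2,3,5}; column 3 has {1,3} → 4.
Cell (r5,c5): row 5 has {2,3,4,5}; column 5 has {3,5} → 1.
Cell (r2,c3): row 2 has {1,2,3}; column 3 has {1,3,4} → 5.
Cell (r3,c3): row 3 has {1,3}; column 3 has {1,3,4,5} → 2.
Cell (r3,c5): row 3 has {1,2,3}; column 5 has {1,3,5} → 4.
Cell (r4,c1): row 4 has {3,4}; column 1 has {1,2,3,4} → 5.
Cell (r4,c2): row 4 has {3,4,5}; column 2 has {2,3} → 1.
Cell (r4,c5): row 4 has {1,3,4,5}; column 5 has {1,3,4,5} → 2.
Cell (r2,c2): row 2 has {1,2,3,5}; column 2 has {1,2,3} → 4.
Cell (r3,c2): row 3 has {1,2,3,4}; column 2 has {1,2,3,4} → 5.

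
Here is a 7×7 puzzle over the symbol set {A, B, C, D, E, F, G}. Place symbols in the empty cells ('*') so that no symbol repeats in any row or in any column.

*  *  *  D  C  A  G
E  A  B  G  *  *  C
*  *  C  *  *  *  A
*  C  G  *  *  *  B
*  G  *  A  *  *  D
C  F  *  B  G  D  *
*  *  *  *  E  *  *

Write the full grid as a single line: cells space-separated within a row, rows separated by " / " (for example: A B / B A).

Cell (r2,c6): row 2 has {A,B,C,E,G}; column 6 has {A,D} → F.
Cell (r4,c6): row 4 has {B,C,G}; column 6 has {A,D,F} → E.
Cell (r6,c7): row 6 has {B,C,D,F,G}; column 7 has {A,B,C,D,G} → E.
Cell (r7,c7): row 7 has {E}; column 7 has {A,B,C,D,E,G} → F.
Cell (r2,c5): row 2 has {A,B,C,E,F,G}; column 5 has {C,E,G} → D.
Cell (r4,c4): row 4 has {B,C,E,G}; column 4 has {A,B,D,G} → F.
Cell (r4,c5): row 4 has {B,C,E,F,G}; column 5 has {C,D,E,G} → A.
Cell (r6,c3): row 6 has {B,C,D,E,F,G}; column 3 has {B,C,G} → A.
Cell (r7,c3): row 7 has {E,F}; column 3 has {A,B,C,G} → D.
Cell (r7,c4): row 7 has {D,E,F}; column 4 has {A,B,D,F,G} → C.
Cell (r3,c4): row 3 has {A,C}; column 4 has {A,B,C,D,F,G} → E.
Cell (r4,c1): row 4 has {A,B,C,E,F,G}; column 1 has {C,E} → D.
Cell (r7,c2): row 7 has {C,D,E,F}; column 2 has {A,C,F,G} → B.
Cell (r7,c6): row 7 has {B,C,D,E,F}; column 6 has {A,D,E,F} → G.
Cell (r1,c2): row 1 has {A,C,D,G}; column 2 has {A,B,C,F,G} → E.
Cell (r1,c3): row 1 has {A,C,D,E,G}; column 3 has {A,B,C,D,G} → F.
Cell (r3,c2): row 3 has {A,C,E}; column 2 has {A,B,C,E,F,G} → D.
Cell (r3,c6): row 3 has {A,C,D,E}; column 6 has {A,D,E,F,G} → B.
Cell (r5,c3): row 5 has {A,D,G}; column 3 has {A,B,C,D,F,G} → E.
Cell (r5,c6): row 5 has {A,D,E,G}; column 6 has {A,B,D,E,F,G} → C.
Cell (r7,c1): row 7 has {B,C,D,E,F,G}; column 1 has {C,D,E} → A.
Cell (r1,c1): row 1 has {A,C,D,E,F,G}; column 1 has {A,C,D,E} → B.
Cell (r3,c5): row 3 has {A,B,C,D,E}; column 5 has {A,C,D,E,G} → F.
Cell (r5,c1): row 5 has {A,C,D,E,G}; column 1 has {A,B,C,D,E} → F.
Cell (r5,c5): row 5 has {A,C,D,E,F,G}; column 5 has {A,C,D,E,F,G} → B.
Cell (r3,c1): row 3 has {A,B,C,D,E,F}; column 1 has {A,B,C,D,E,F} → G.

B E F D C A G / E A B G D F C / G D C E F B A / D C G F A E B / F G E A B C D / C F A B G D E / A B D C E G F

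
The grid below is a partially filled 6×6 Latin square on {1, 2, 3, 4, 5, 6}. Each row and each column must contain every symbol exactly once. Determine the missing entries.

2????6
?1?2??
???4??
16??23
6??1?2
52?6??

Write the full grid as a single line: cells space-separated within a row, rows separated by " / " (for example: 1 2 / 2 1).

2 4 1 3 5 6 / 4 1 6 2 3 5 / 3 5 2 4 6 1 / 1 6 4 5 2 3 / 6 3 5 1 4 2 / 5 2 3 6 1 4

(r3,c1): row 3 has {4}; column 1 has {1,2,5,6}, so it must be 3.
(r3,c2): row 3 has {3,4}; column 2 has {1,2,6}, so it must be 5.
(r3,c6): row 3 has {3,4,5}; column 6 has {2,3,6}, so it must be 1.
(r4,c4): row 4 has {1,2,3,6}; column 4 has {1,2,4,6}, so it must be 5.
(r6,c6): row 6 has {2,5,6}; column 6 has {1,2,3,6}, so it must be 4.
(r1,c4): row 1 has {2,6}; column 4 has {1,2,4,5,6}, so it must be 3.
(r2,c1): row 2 has {1,2}; column 1 has {1,2,3,5,6}, so it must be 4.
(r2,c6): row 2 has {1,2,4}; column 6 has {1,2,3,4,6}, so it must be 5.
(r3,c5): row 3 has {1,3,4,5}; column 5 has {2}, so it must be 6.
(r4,c3): row 4 has {1,2,3,5,6}; column 3 is empty so far, so it must be 4.
(r1,c2): row 1 has {2,3,6}; column 2 has {1,2,5,6}, so it must be 4.
(r2,c5): row 2 has {1,2,4,5}; column 5 has {2,6}, so it must be 3.
(r3,c3): row 3 has {1,3,4,5,6}; column 3 has {4}, so it must be 2.
(r5,c2): row 5 has {1,2,6}; column 2 has {1,2,4,5,6}, so it must be 3.
(r5,c3): row 5 has {1,2,3,6}; column 3 has {2,4}, so it must be 5.
(r5,c5): row 5 has {1,2,3,5,6}; column 5 has {2,3,6}, so it must be 4.
(r6,c5): row 6 has {2,4,5,6}; column 5 has {2,3,4,6}, so it must be 1.
(r1,c3): row 1 has {2,3,4,6}; column 3 has {2,4,5}, so it must be 1.
(r1,c5): row 1 has {1,2,3,4,6}; column 5 has {1,2,3,4,6}, so it must be 5.
(r2,c3): row 2 has {1,2,3,4,5}; column 3 has {1,2,4,5}, so it must be 6.
(r6,c3): row 6 has {1,2,4,5,6}; column 3 has {1,2,4,5,6}, so it must be 3.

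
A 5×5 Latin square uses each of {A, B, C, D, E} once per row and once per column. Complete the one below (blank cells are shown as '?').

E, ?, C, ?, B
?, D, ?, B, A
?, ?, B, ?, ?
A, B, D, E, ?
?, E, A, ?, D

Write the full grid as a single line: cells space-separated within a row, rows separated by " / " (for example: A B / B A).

E A C D B / C D E B A / D C B A E / A B D E C / B E A C D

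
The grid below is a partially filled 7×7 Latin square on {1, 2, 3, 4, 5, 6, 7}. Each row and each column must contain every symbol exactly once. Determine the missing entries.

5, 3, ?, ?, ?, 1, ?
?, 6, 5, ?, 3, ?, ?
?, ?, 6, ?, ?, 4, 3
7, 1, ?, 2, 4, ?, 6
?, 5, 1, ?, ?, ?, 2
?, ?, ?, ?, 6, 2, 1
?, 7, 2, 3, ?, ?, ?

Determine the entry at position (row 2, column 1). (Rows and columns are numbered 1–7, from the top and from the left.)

2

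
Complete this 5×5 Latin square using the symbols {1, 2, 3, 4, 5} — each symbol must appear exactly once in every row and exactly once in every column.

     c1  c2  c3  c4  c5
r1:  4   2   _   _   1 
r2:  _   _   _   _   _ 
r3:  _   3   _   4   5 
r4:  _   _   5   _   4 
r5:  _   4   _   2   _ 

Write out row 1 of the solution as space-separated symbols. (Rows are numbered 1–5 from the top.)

(r1,c3) = 3
(r1,c4) = 5

4 2 3 5 1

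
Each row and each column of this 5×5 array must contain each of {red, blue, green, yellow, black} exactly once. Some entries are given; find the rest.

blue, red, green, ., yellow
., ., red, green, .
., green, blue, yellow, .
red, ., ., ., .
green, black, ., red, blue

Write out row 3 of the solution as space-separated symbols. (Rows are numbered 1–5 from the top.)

black green blue yellow red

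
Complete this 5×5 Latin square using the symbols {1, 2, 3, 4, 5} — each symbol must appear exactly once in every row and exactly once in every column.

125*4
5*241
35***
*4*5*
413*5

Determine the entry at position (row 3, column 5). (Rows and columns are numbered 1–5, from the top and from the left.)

(r1,c4) = 3
(r2,c2) = 3
(r3,c5) = 2

2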